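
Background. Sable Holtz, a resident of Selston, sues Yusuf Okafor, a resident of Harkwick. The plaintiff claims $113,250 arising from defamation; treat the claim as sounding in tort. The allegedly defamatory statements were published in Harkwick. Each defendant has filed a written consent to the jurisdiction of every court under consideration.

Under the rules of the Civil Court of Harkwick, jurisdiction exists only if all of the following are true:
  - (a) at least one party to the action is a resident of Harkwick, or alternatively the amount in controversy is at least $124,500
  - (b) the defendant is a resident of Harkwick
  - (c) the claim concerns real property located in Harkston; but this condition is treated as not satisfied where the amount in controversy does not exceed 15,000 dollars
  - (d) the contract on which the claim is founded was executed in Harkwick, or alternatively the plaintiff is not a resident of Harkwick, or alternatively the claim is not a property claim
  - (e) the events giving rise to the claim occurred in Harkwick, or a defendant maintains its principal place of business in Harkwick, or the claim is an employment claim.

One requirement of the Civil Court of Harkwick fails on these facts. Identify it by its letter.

The Civil Court of Harkwick:
  (a) Yusuf Okafor resides in Harkwick, so one alternative holds. Satisfied.
  (b) The defendant resides in Harkwick. Met.
  (c) The claim does not concern real property. Fails.
  (d) The plaintiff resides in Selston, which is not Harkwick, so this disjunct is met. Condition met.
  (e) The operative events occurred in Harkwick, which satisfies one of the alternatives. Satisfied.
Only condition (c) fails.

(c)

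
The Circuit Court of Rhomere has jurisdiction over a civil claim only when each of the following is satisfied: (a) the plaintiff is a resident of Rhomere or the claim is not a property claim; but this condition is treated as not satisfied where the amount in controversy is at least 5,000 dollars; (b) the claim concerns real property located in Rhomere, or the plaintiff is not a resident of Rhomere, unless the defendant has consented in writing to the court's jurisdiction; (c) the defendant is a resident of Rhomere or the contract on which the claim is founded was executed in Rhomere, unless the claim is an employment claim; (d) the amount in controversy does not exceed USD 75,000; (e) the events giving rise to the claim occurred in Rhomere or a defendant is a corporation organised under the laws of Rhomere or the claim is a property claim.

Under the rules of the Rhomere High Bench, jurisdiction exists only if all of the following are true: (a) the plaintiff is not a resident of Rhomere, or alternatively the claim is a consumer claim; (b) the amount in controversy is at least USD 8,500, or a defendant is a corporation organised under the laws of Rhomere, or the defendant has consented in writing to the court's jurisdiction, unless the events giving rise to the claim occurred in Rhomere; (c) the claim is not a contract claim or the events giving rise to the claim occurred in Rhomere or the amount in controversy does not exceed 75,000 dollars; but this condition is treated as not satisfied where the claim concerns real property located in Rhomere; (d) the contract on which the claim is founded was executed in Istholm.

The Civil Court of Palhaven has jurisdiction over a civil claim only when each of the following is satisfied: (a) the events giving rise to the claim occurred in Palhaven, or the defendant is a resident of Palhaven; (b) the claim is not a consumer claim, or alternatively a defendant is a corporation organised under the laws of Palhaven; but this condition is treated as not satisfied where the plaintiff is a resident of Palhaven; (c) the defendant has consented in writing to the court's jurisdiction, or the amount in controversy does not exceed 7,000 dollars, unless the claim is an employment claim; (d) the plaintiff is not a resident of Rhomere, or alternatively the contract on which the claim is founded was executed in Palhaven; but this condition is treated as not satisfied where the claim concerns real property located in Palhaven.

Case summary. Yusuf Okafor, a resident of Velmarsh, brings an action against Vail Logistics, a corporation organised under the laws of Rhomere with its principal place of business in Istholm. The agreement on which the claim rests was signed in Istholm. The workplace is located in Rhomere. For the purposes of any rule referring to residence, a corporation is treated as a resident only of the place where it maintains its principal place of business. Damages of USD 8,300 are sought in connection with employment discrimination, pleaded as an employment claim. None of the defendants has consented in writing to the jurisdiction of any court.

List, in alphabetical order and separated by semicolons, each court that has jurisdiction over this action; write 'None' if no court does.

the Rhomere High Bench

The Circuit Court of Rhomere:
  (a) The claim is an employment claim, not a property claim, so one alternative holds. But the amount in controversy is USD 8,300, which meets the $5,000 floor, triggering the carve-out and defeating this condition. Condition not met.
  (b) The plaintiff resides in Velmarsh, which is not Rhomere, so one alternative holds. Met.
  (c) The defendant resides in Istholm, not Rhomere; the contract was executed in Istholm, not Rhomere — every alternative fails. But the claim is an employment claim, and the 'unless' clause therefore excuses the requirement. Met.
  (d) The amount in controversy is $8,300, within the USD 75,000 ceiling. Met.
  (e) The operative events occurred in Rhomere, so one alternative holds. Satisfied.
  → Not every requirement is met — no jurisdiction.
The Rhomere High Bench:
  (a) The plaintiff resides in Velmarsh, which is not Rhomere, so one alternative holds. Condition met.
  (b) Vail Logistics is organised under the laws of Rhomere, so this disjunct is met. Satisfied.
  (c) The claim is an employment claim, not a contract claim, so this disjunct is met. The exception is not triggered, since the claim does not concern real property. Satisfied.
  (d) The contract was executed in Istholm. Met.
  → The court has jurisdiction.
The Civil Court of Palhaven:
  (a) The operative events occurred in Rhomere, not Palhaven; the defendant resides in Istholm, not Palhaven — no alternative holds. Not satisfied.
  (b) The claim is an employment claim, not a consumer claim — that alternative is enough. And the carve-out is inapplicable — the plaintiff resides in Velmarsh, not Palhaven. Satisfied.
  (c) No such written consent has been filed; the amount in controversy is USD 8,300, above the $7,000 ceiling — every alternative fails. But the claim is an employment claim, and the 'unless' clause therefore excuses the requirement. Satisfied.
  (d) The plaintiff resides in Velmarsh, which is not Rhomere, so one alternative holds. The exception is not triggered, since the claim does not concern real property. Met.
  → No jurisdiction.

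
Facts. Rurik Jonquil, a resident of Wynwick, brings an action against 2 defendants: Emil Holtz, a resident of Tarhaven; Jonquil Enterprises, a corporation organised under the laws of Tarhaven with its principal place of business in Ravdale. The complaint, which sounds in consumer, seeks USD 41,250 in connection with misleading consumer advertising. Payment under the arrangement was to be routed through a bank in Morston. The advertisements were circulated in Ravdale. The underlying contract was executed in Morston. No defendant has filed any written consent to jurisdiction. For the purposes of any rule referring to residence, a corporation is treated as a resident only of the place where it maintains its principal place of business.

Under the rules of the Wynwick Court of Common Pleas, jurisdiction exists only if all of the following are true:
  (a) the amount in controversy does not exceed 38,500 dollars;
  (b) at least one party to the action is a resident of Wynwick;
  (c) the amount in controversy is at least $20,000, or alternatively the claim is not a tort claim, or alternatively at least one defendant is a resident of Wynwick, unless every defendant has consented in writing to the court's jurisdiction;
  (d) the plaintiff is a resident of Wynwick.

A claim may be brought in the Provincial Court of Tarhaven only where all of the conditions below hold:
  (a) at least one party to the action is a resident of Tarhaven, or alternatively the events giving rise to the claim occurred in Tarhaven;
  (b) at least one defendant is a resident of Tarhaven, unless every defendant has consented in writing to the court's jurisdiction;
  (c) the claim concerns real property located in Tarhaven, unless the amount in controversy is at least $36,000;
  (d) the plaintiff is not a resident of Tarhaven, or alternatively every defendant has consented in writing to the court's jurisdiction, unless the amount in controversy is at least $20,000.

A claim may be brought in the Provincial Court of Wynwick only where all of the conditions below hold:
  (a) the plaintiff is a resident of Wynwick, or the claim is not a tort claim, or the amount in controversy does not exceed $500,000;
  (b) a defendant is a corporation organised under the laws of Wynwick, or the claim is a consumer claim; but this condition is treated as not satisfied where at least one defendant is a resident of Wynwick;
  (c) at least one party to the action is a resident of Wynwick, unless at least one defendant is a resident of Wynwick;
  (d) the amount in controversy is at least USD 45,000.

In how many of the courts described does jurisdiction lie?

1

The Wynwick Court of Common Pleas:
  (a) The amount in controversy is 41,250 dollars, above the USD 38,500 ceiling. Not met.
  (b) Rurik Jonquil resides in Wynwick. Condition met.
  (c) The amount in controversy is USD 41,250, which meets the USD 20,000 floor, so one alternative holds. Condition met.
  (d) The plaintiff resides in Wynwick. Satisfied.
  → At least one condition fails; no jurisdiction.
The Provincial Court of Tarhaven:
  (a) Emil Holtz resides in Tarhaven, which satisfies one of the alternatives. Condition met.
  (b) Emil Holtz resides in Tarhaven. Met.
  (c) The claim does not concern real property. However, the amount in controversy is $41,250, which meets the USD 36,000 floor, so the 'unless' proviso supplies this condition. Satisfied.
  (d) The plaintiff resides in Wynwick, which is not Tarhaven, which satisfies one of the alternatives. Satisfied.
  → The court has jurisdiction.
The Provincial Court of Wynwick:
  (a) The plaintiff resides in Wynwick — that alternative is enough. Satisfied.
  (b) The claim is a consumer claim, which satisfies one of the alternatives. The carve-out does not apply: no defendant resides in Wynwick (they reside in Tarhaven, Ravdale). Condition met.
  (c) Rurik Jonquil resides in Wynwick. Satisfied.
  (d) The amount in controversy is 41,250 dollars, below the 45,000 dollars floor. Fails.
  → At least one condition fails; no jurisdiction.
Courts with jurisdiction: the Provincial Court of Tarhaven — 1 in total.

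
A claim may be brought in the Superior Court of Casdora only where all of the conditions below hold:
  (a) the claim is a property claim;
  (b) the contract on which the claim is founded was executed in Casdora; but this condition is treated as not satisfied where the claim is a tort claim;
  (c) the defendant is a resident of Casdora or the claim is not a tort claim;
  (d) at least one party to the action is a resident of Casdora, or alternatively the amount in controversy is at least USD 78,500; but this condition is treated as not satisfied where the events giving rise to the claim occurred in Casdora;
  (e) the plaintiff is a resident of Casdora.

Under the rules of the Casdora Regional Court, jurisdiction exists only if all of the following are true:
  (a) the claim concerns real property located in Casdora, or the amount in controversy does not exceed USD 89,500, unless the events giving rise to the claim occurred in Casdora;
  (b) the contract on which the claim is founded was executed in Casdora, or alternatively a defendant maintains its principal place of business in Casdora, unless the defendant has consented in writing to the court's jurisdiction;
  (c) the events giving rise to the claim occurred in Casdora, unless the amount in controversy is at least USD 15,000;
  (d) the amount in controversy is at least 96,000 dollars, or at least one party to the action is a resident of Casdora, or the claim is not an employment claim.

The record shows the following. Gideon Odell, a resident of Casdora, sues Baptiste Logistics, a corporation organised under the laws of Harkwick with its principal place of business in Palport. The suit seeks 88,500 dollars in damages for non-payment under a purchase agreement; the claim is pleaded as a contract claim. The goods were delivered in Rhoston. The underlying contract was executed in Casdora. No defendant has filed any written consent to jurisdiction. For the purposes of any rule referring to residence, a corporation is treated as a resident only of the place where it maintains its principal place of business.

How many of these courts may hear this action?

1

The Superior Court of Casdora:
  (a) The claim is a contract claim, not a property claim. Not met.
  (b) The contract was executed in Casdora. The exception is not triggered, since the claim is a contract claim, not a tort claim. Satisfied.
  (c) The claim is a contract claim, not a tort claim, which satisfies one of the alternatives. Condition met.
  (d) Gideon Odell resides in Casdora, so this disjunct is met. The carve-out does not apply: the operative events occurred in Rhoston, not Casdora. Met.
  (e) The plaintiff resides in Casdora. Condition met.
  → At least one condition fails; no jurisdiction.
The Casdora Regional Court:
  (a) The amount in controversy is 88,500 dollars, within the USD 89,500 ceiling, so one alternative holds. Satisfied.
  (b) The contract was executed in Casdora, so one alternative holds. Satisfied.
  (c) The operative events occurred in Rhoston, not Casdora. However, the amount in controversy is USD 88,500, which meets the 15,000 dollars floor, so the 'unless' proviso supplies this condition. Met.
  (d) Gideon Odell resides in Casdora, so this disjunct is met. Condition met.
  → All conditions met; jurisdiction exists.
Courts with jurisdiction: the Casdora Regional Court — 1 in total.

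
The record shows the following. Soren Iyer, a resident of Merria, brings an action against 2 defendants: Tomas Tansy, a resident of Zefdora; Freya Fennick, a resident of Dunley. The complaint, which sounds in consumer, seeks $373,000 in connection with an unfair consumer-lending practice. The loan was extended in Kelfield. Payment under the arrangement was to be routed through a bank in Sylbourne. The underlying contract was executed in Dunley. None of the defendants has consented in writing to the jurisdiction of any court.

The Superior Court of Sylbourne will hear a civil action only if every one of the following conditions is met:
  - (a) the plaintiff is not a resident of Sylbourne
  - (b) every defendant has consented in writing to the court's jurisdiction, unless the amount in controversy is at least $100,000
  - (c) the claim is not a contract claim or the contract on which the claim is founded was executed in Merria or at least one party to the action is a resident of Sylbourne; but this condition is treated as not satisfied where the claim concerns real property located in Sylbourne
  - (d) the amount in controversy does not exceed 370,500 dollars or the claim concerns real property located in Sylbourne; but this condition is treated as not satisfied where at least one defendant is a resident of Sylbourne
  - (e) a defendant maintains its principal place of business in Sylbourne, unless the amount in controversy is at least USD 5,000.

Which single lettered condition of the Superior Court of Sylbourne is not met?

The Superior Court of Sylbourne:
  (a) The plaintiff resides in Merria, which is not Sylbourne. Satisfied.
  (b) No such written consent has been filed. The proviso rescues it, though: the amount in controversy is 373,000 dollars, which meets the USD 100,000 floor. Condition met.
  (c) The claim is a consumer claim, not a contract claim, which satisfies one of the alternatives. And the carve-out is inapplicable — the claim does not concern real property. Condition met.
  (d) The amount in controversy is 373,000 dollars, above the USD 370,500 ceiling; the claim does not concern real property — every alternative fails. Condition not met.
  (e) No defendant is a corporation. The proviso rescues it, though: the amount in controversy is 373,000 dollars, which meets the 5,000 dollars floor. Satisfied.
Only condition (d) fails.

(d)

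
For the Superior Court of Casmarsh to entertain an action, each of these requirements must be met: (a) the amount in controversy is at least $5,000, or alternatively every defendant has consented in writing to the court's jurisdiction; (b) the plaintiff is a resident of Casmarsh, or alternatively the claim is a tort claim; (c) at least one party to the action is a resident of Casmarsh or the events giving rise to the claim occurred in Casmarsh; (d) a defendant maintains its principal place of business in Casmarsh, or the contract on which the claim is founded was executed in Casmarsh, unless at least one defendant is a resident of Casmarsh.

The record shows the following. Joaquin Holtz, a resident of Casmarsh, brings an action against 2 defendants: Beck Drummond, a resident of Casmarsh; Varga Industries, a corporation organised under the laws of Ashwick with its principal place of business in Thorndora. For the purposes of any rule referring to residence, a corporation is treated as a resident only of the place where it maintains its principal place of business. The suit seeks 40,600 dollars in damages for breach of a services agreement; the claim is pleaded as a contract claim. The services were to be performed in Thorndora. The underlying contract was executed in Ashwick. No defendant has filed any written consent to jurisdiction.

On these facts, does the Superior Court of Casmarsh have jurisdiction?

The Superior Court of Casmarsh:
  (a) The amount in controversy is USD 40,600, which meets the $5,000 floor, which satisfies one of the alternatives. Satisfied.
  (b) The plaintiff resides in Casmarsh, so this disjunct is met. Condition met.
  (c) Joaquin Holtz resides in Casmarsh, so this disjunct is met. Met.
  (d) The corporate defendant(s) have their principal place of business in Thorndora, not Casmarsh; the contract was executed in Ashwick, not Casmarsh — no alternative holds. But Beck Drummond resides in Casmarsh, and the 'unless' clause therefore excuses the requirement. Satisfied.
  → Every requirement is satisfied — jurisdiction.

Yes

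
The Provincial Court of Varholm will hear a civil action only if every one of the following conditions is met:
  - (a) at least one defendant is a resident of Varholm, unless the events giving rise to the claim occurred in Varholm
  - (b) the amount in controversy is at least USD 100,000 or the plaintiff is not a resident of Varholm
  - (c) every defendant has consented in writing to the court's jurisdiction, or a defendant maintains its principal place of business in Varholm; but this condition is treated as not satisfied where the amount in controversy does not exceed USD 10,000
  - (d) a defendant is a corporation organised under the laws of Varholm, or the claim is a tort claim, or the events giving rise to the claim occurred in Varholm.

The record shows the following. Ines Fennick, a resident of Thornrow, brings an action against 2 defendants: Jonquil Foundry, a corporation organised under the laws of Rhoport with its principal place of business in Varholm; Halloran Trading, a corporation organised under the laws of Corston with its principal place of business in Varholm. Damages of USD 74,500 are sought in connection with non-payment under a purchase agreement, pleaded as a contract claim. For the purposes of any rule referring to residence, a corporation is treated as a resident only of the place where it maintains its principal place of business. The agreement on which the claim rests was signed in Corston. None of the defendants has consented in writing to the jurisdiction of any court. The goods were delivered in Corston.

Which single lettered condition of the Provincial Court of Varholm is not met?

The Provincial Court of Varholm:
  (a) Jonquil Foundry resides in Varholm. Condition met.
  (b) The plaintiff resides in Thornrow, which is not Varholm, so this disjunct is met. Condition met.
  (c) Jonquil Foundry has its principal place of business in Varholm, which satisfies one of the alternatives. The exception is not triggered, since the amount in controversy is USD 74,500, above the $10,000 ceiling. Satisfied.
  (d) The corporate defendant(s) are organised in Corston, Rhoport, not Varholm; the claim is a contract claim, not a tort claim; the operative events occurred in Corston, not Varholm — no alternative holds. Condition not met.
Only condition (d) fails.

(d)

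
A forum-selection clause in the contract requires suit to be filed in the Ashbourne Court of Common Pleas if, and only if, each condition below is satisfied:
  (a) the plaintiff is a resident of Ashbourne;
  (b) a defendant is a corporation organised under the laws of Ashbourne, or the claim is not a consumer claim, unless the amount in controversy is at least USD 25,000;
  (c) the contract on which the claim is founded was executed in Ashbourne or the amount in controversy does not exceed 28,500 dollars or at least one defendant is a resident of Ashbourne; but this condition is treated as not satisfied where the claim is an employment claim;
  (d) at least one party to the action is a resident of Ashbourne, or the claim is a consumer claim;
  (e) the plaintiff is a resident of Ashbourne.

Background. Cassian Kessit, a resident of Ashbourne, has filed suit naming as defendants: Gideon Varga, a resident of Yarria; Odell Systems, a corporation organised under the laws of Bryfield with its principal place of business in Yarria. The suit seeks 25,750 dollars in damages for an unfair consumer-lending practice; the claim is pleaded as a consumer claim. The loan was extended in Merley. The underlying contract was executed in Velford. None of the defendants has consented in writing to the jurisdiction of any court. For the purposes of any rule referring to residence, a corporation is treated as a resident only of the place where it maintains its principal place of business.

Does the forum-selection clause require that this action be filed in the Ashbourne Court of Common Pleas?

The Ashbourne Court of Common Pleas:
  (a) The plaintiff resides in Ashbourne. Condition met.
  (b) The corporate defendant(s) are organised in Bryfield, not Ashbourne; the claim is a consumer claim — no alternative holds. However, the amount in controversy is USD 25,750, which meets the USD 25,000 floor, so the 'unless' proviso supplies this condition. Condition met.
  (c) The amount in controversy is USD 25,750, within the $28,500 ceiling, so this disjunct is met. The exception is not triggered, since the claim is a consumer claim, not an employment claim. Satisfied.
  (d) Cassian Kessit resides in Ashbourne, so one alternative holds. Satisfied.
  (e) The plaintiff resides in Ashbourne. Met.
  → The clause applies.

Yes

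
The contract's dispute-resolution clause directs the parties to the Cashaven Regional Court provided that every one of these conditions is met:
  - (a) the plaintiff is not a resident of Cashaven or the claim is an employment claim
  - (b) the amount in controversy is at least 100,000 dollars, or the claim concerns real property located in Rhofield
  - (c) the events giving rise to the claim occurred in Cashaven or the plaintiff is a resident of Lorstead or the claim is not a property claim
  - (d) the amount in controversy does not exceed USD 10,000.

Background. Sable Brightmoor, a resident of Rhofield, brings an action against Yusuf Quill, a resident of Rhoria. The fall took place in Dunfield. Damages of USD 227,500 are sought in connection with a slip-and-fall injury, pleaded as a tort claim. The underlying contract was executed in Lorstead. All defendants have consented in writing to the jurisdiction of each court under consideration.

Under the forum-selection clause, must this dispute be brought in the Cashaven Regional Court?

No

The Cashaven Regional Court:
  (a) The plaintiff resides in Rhofield, which is not Cashaven, so one alternative holds. Satisfied.
  (b) The amount in controversy is $227,500, which meets the 100,000 dollars floor, so this disjunct is met. Satisfied.
  (c) The claim is a tort claim, not a property claim — that alternative is enough. Met.
  (d) The amount in controversy is USD 227,500, above the 10,000 dollars ceiling. Not satisfied.
  → Forum clause is not triggered.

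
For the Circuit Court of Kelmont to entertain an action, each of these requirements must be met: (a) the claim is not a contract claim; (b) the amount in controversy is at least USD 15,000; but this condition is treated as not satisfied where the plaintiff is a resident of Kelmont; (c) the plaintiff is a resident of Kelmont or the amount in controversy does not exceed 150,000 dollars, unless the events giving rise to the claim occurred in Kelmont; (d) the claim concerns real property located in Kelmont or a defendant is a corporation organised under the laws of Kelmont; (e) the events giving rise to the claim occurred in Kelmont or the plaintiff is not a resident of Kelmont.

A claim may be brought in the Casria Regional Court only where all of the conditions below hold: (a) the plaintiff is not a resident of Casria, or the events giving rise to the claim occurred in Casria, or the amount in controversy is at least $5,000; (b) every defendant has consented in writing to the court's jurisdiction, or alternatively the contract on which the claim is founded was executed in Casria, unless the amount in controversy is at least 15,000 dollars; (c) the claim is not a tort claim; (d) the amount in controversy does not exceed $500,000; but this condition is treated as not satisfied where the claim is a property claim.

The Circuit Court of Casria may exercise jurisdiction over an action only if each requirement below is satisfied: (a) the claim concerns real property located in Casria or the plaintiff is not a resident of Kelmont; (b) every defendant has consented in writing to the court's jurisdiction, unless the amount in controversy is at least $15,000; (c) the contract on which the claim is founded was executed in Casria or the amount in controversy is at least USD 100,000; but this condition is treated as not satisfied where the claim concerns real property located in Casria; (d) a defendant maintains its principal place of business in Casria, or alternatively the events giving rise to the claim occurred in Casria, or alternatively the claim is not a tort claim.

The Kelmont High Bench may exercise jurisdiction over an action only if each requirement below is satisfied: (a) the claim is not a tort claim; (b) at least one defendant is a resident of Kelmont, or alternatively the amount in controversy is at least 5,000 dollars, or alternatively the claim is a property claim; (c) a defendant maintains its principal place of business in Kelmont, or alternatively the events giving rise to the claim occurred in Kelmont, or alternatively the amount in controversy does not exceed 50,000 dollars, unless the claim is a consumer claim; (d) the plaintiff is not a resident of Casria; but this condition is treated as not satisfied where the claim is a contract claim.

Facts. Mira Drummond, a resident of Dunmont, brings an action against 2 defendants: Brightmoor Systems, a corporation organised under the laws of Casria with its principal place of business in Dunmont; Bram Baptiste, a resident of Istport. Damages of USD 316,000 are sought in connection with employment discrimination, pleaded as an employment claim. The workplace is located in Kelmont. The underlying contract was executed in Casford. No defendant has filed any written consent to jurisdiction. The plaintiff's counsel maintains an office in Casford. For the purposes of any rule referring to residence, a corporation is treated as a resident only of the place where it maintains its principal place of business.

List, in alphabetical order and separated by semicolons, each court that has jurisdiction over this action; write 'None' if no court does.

The Circuit Court of Kelmont:
  (a) The claim is an employment claim, not a contract claim. Condition met.
  (b) The amount in controversy is 316,000 dollars, which meets the 15,000 dollars floor. The carve-out does not apply: the plaintiff resides in Dunmont, not Kelmont. Met.
  (c) The plaintiff resides in Dunmont, not Kelmont; the amount in controversy is USD 316,000, above the $150,000 ceiling — none of the alternatives is met. The proviso rescues it, though: the operative events occurred in Kelmont. Satisfied.
  (d) The claim does not concern real property; the corporate defendant(s) are organised in Casria, not Kelmont — no alternative holds. Not met.
  (e) The operative events occurred in Kelmont — that alternative is enough. Satisfied.
  → The court lacks jurisdiction.
The Casria Regional Court:
  (a) The plaintiff resides in Dunmont, which is not Casria — that alternative is enough. Condition met.
  (b) No such written consent has been filed; the contract was executed in Casford, not Casria — no alternative holds. The proviso rescues it, though: the amount in controversy is $316,000, which meets the $15,000 floor. Satisfied.
  (c) The claim is an employment claim, not a tort claim. Satisfied.
  (d) The amount in controversy is 316,000 dollars, within the 500,000 dollars ceiling. The carve-out does not apply: the claim is an employment claim, not a property claim. Condition met.
  → Every requirement is satisfied — jurisdiction.
The Circuit Court of Casria:
  (a) The plaintiff resides in Dunmont, which is not Kelmont, so this disjunct is met. Met.
  (b) No such written consent has been filed. However, the amount in controversy is $316,000, which meets the $15,000 floor, so the 'unless' proviso supplies this condition. Condition met.
  (c) The amount in controversy is USD 316,000, which meets the USD 100,000 floor, so this disjunct is met. And the carve-out is inapplicable — the claim does not concern real property. Met.
  (d) The claim is an employment claim, not a tort claim — that alternative is enough. Condition met.
  → All conditions met; jurisdiction exists.
The Kelmont High Bench:
  (a) The claim is an employment claim, not a tort claim. Condition met.
  (b) The amount in controversy is $316,000, which meets the USD 5,000 floor, so this disjunct is met. Met.
  (c) The operative events occurred in Kelmont, so this disjunct is met. Satisfied.
  (d) The plaintiff resides in Dunmont, which is not Casria. And the carve-out is inapplicable — the claim is an employment claim, not a contract claim. Satisfied.
  → Jurisdiction lies.

the Casria Regional Court; the Circuit Court of Casria; the Kelmont High Bench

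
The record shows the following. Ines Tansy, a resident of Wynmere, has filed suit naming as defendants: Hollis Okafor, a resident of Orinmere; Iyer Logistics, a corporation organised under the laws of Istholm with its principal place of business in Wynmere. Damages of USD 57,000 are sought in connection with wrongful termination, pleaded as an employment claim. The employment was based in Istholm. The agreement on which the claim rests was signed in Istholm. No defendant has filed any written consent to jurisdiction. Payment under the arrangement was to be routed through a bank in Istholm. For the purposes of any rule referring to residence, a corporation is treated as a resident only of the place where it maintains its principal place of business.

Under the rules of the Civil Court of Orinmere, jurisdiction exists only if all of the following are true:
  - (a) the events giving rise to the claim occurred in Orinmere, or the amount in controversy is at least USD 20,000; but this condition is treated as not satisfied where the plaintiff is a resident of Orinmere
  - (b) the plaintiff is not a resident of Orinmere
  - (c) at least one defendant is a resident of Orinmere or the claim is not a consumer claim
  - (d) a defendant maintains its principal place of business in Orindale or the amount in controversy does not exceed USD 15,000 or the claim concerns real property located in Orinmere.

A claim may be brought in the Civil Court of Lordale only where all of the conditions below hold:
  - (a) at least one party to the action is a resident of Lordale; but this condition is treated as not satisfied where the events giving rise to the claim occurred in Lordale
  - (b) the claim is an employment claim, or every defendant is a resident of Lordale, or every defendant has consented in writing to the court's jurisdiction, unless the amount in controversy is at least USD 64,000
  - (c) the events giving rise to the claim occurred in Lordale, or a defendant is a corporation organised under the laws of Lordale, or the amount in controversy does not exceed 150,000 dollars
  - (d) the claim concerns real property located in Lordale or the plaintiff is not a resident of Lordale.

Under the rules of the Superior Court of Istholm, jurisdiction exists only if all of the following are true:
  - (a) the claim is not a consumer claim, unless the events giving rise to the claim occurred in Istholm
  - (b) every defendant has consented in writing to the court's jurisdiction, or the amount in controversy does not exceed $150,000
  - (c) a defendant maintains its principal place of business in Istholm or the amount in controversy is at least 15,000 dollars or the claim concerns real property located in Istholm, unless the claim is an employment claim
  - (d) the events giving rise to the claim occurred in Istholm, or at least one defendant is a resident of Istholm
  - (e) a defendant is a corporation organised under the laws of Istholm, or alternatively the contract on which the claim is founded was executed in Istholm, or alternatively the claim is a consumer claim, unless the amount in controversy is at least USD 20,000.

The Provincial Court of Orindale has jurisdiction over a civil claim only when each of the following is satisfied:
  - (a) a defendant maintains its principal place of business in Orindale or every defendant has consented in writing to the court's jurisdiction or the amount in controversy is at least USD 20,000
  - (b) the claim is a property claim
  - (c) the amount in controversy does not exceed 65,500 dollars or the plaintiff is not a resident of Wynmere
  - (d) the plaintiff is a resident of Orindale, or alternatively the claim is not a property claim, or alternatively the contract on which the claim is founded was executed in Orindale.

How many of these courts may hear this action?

The Civil Court of Orinmere:
  (a) The amount in controversy is 57,000 dollars, which meets the $20,000 floor — that alternative is enough. And the carve-out is inapplicable — the plaintiff resides in Wynmere, not Orinmere. Met.
  (b) The plaintiff resides in Wynmere, which is not Orinmere. Met.
  (c) Hollis Okafor resides in Orinmere, which satisfies one of the alternatives. Satisfied.
  (d) The corporate defendant(s) have their principal place of business in Wynmere, not Orindale; the amount in controversy is $57,000, above the $15,000 ceiling; the claim does not concern real property — none of the alternatives is met. Fails.
  → The court lacks jurisdiction.
The Civil Court of Lordale:
  (a) No party resides in Lordale. Not satisfied.
  (b) The claim is an employment claim, which satisfies one of the alternatives. Condition met.
  (c) The amount in controversy is $57,000, within the 150,000 dollars ceiling — that alternative is enough. Met.
  (d) The plaintiff resides in Wynmere, which is not Lordale — that alternative is enough. Satisfied.
  → No jurisdiction.
The Superior Court of Istholm:
  (a) The claim is an employment claim, not a consumer claim. Condition met.
  (b) The amount in controversy is $57,000, within the 150,000 dollars ceiling — that alternative is enough. Satisfied.
  (c) The amount in controversy is USD 57,000, which meets the USD 15,000 floor, so one alternative holds. Condition met.
  (d) The operative events occurred in Istholm, so this disjunct is met. Satisfied.
  (e) Iyer Logistics is organised under the laws of Istholm, which satisfies one of the alternatives. Condition met.
  → The court has jurisdiction.
The Provincial Court of Orindale:
  (a) The amount in controversy is 57,000 dollars, which meets the $20,000 floor, so one alternative holds. Satisfied.
  (b) The claim is an employment claim, not a property claim. Condition not met.
  (c) The amount in controversy is $57,000, within the $65,500 ceiling, so one alternative holds. Met.
  (d) The claim is an employment claim, not a property claim, so one alternative holds. Condition met.
  → Not every requirement is met — no jurisdiction.
Courts with jurisdiction: the Superior Court of Istholm — 1 in total.

1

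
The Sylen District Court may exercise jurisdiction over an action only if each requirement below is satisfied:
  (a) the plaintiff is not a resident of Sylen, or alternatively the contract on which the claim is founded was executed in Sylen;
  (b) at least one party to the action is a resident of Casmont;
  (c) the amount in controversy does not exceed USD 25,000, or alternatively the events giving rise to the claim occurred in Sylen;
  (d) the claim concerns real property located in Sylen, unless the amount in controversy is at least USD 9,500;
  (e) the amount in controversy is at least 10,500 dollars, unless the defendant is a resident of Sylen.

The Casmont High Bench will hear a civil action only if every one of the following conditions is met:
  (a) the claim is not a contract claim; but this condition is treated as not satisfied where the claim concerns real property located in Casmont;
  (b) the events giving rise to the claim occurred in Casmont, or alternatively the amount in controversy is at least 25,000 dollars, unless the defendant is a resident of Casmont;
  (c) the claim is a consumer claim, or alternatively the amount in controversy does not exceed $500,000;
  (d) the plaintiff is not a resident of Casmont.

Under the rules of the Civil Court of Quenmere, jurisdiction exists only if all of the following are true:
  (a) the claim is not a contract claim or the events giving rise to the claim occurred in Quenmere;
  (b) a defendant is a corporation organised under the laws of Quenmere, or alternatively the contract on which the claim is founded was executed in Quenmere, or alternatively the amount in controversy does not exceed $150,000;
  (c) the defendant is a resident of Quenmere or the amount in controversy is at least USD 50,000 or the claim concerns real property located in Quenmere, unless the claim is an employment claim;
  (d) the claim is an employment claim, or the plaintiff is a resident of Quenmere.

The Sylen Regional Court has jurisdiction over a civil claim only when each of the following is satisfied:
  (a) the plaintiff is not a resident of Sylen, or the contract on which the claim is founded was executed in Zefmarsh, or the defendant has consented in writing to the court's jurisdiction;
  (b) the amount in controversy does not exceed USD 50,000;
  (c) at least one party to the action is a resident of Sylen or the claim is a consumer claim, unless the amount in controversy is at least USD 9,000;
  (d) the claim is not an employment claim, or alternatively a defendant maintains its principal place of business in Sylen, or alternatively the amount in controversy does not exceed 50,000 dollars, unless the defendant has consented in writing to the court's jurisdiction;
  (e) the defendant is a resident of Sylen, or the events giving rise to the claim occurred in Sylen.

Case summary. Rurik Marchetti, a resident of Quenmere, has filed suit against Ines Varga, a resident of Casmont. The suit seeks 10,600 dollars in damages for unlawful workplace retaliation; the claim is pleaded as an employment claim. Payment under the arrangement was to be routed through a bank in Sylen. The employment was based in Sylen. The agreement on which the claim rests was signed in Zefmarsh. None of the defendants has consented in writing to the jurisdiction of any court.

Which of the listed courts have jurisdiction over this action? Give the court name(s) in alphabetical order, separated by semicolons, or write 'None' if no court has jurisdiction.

the Casmont High Bench; the Civil Court of Quenmere; the Sylen District Court; the Sylen Regional Court

The Sylen District Court:
  (a) The plaintiff resides in Quenmere, which is not Sylen, which satisfies one of the alternatives. Condition met.
  (b) Ines Varga resides in Casmont. Satisfied.
  (c) The amount in controversy is $10,600, within the 25,000 dollars ceiling — that alternative is enough. Condition met.
  (d) The claim does not concern real property. However, the amount in controversy is USD 10,600, which meets the USD 9,500 floor, so the 'unless' proviso supplies this condition. Satisfied.
  (e) The amount in controversy is USD 10,600, which meets the USD 10,500 floor. Met.
  → Every requirement is satisfied — jurisdiction.
The Casmont High Bench:
  (a) The claim is an employment claim, not a contract claim. The carve-out does not apply: the claim does not concern real property. Condition met.
  (b) The operative events occurred in Sylen, not Casmont; the amount in controversy is $10,600, below the $25,000 floor — every alternative fails. The proviso rescues it, though: the defendant resides in Casmont. Met.
  (c) The amount in controversy is USD 10,600, within the $500,000 ceiling, so this disjunct is met. Condition met.
  (d) The plaintiff resides in Quenmere, which is not Casmont. Condition met.
  → The court has jurisdiction.
The Civil Court of Quenmere:
  (a) The claim is an employment claim, not a contract claim, so this disjunct is met. Satisfied.
  (b) The amount in controversy is $10,600, within the USD 150,000 ceiling, which satisfies one of the alternatives. Condition met.
  (c) The defendant resides in Casmont, not Quenmere; the amount in controversy is USD 10,600, below the USD 50,000 floor; the claim does not concern real property — every alternative fails. However, the claim is an employment claim, so the 'unless' proviso supplies this condition. Met.
  (d) The claim is an employment claim, so one alternative holds. Satisfied.
  → The court has jurisdiction.
The Sylen Regional Court:
  (a) The plaintiff resides in Quenmere, which is not Sylen, so one alternative holds. Condition met.
  (b) The amount in controversy is 10,600 dollars, within the USD 50,000 ceiling. Met.
  (c) No party resides in Sylen; the claim is an employment claim, not a consumer claim — none of the alternatives is met. But the amount in controversy is USD 10,600, which meets the $9,000 floor, and the 'unless' clause therefore excuses the requirement. Met.
  (d) The amount in controversy is 10,600 dollars, within the USD 50,000 ceiling, which satisfies one of the alternatives. Condition met.
  (e) The operative events occurred in Sylen, so this disjunct is met. Satisfied.
  → All conditions met; jurisdiction exists.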